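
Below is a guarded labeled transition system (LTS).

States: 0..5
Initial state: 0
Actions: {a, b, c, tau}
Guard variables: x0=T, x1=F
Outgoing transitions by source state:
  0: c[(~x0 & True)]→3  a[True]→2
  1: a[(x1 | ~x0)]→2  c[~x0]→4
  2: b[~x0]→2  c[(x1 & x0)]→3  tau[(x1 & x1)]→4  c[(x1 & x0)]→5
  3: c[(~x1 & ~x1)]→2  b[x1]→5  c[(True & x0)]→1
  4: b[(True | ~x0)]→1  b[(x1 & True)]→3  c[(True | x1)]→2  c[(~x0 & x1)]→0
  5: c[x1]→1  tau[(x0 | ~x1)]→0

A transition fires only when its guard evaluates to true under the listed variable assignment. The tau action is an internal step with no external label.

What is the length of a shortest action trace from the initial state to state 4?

Layered search for 4:
  L0 = {0}
  L1 = {2}
4 never appears.

Answer: UNREACHABLE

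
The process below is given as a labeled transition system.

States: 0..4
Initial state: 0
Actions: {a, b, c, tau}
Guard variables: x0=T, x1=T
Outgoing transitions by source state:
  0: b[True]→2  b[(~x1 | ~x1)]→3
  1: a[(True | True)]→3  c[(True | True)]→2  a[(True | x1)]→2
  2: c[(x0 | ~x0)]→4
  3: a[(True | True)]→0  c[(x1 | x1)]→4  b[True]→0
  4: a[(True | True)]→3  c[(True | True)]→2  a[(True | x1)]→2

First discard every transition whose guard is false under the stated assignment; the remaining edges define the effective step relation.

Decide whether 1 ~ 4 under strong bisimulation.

Refine partition for ~:
  P[0] = {{0,1,2,3,4}}
  P[1] = {{0},{1,4},{2},{3}}
Fixed point at round 2; 4 class(es).
1∈{1,4}, 4∈{1,4}

Answer: BISIMILAR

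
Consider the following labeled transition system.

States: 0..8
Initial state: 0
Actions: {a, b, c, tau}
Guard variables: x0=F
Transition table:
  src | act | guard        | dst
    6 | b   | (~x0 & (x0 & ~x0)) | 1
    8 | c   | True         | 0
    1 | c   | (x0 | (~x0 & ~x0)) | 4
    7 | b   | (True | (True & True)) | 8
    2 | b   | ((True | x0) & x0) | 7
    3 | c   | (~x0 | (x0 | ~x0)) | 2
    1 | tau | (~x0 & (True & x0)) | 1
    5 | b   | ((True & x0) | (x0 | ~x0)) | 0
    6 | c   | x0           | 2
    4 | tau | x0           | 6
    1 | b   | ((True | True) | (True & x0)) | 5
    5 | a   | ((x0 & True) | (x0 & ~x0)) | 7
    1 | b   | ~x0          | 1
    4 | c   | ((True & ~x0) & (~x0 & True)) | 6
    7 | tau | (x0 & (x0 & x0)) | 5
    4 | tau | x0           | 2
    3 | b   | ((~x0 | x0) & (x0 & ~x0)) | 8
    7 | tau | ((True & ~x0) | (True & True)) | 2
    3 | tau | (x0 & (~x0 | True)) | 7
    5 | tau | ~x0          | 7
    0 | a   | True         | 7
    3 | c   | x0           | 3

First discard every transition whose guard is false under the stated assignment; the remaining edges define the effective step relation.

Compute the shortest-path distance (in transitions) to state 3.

Breadth-first toward 3:
  Layer 0: {0}
  Layer 1: {7}
  Layer 2: {2,8}
3 never appears.

Answer: UNREACHABLE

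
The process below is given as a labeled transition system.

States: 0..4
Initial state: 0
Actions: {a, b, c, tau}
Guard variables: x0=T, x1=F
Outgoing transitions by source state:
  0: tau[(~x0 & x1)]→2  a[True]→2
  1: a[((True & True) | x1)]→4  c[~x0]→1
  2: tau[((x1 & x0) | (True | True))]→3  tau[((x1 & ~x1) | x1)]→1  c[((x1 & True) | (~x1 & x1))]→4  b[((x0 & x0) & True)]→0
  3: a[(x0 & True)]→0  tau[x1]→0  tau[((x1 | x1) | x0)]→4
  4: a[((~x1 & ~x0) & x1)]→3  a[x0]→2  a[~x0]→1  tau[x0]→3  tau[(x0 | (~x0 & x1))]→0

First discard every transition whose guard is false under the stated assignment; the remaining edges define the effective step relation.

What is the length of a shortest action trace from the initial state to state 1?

Layered search for 1:
  Layer 0: {0}
  Layer 1: {2}
  Layer 2: {3}
  Layer 3: {4}
1 never appears.

Answer: UNREACHABLE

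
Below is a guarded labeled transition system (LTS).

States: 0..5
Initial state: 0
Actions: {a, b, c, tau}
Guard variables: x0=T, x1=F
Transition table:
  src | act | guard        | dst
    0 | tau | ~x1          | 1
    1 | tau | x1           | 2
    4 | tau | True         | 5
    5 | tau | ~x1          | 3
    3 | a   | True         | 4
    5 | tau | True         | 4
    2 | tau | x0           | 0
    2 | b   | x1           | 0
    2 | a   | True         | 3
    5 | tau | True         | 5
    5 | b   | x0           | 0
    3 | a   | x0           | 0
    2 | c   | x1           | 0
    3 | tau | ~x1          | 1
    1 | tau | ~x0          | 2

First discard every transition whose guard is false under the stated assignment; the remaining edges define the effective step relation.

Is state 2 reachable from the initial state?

Answer: UNREACHABLE

Working:
11 transition(s) survive guard evaluation.
L0 = {0}
L1 = {1}  cumulative {0,1}
R = {0,1}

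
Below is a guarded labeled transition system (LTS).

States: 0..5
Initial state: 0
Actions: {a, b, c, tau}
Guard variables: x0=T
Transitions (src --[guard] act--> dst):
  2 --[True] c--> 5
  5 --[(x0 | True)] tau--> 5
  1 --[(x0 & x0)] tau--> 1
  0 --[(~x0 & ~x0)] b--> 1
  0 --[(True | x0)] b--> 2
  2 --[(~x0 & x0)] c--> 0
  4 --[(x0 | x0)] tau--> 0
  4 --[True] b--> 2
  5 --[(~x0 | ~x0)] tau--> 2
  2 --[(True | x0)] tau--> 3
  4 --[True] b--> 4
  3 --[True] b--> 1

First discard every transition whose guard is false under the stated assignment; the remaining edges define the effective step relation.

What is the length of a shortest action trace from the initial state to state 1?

Answer: 3

Analysis:
BFS to 1:
  Layer 0: {0}
  Layer 1: {2}
  Layer 2: {3,5}
  Layer 3: {1}
first hit 1 at d=3 via b·tau·b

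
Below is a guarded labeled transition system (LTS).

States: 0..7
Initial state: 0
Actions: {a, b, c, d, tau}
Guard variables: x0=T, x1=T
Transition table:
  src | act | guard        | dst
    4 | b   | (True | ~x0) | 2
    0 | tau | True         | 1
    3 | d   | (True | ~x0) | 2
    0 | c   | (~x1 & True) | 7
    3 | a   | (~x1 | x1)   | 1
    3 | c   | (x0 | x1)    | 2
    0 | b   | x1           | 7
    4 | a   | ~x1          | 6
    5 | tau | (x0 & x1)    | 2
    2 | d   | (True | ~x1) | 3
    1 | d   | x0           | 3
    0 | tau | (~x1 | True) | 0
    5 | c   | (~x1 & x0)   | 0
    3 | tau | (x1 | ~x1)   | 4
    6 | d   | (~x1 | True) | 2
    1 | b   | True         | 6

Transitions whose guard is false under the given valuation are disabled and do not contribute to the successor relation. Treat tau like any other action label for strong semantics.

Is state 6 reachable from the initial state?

Guard filter leaves 13 enabled edge(s).
L0 = {0}
L1 = {1,7}  total {0,1,7}
L2 = {3,6}  total {0,1,3,6,7}
L3 = {2,4}  total {0,1,2,3,4,6,7}
Reach set: {0,1,2,3,4,6,7}
trace reaching 6: tau·b

Answer: REACHABLE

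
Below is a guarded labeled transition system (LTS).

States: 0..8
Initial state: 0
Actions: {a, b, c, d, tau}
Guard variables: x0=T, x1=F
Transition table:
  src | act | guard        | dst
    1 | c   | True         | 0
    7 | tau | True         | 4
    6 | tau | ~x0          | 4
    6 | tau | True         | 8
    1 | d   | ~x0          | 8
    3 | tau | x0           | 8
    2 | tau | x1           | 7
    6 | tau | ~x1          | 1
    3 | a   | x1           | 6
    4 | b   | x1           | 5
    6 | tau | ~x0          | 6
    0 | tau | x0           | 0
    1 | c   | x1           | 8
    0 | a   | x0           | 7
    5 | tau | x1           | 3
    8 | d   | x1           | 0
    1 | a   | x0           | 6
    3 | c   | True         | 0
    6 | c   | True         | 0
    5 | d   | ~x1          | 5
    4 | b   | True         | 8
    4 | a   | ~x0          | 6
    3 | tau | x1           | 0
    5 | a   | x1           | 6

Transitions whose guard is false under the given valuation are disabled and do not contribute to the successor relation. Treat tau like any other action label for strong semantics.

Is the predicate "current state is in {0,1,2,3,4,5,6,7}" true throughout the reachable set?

Allowed set {0,1,2,3,4,5,6,7}
R = {0,4,7,8}
  0: ok
  4: ok
  7: ok
  8: outside
counterexample path to 8: a·tau·b

Answer: INVARIANT VIOLATED at state 8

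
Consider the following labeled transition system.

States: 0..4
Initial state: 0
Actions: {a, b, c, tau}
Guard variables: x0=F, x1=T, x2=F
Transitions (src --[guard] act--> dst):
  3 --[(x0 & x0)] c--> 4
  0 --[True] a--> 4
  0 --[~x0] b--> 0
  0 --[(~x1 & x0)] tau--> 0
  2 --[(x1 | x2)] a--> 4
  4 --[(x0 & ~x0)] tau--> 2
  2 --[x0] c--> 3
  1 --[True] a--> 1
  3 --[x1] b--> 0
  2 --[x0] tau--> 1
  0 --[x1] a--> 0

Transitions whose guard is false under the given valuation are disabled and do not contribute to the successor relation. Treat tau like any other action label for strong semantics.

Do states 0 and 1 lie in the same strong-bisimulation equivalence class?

Bisimulation quotient by refinement:
  round 0: {{0,1,2,3,4}}
  round 1: {{0},{1,2},{3},{4}}
  round 2: {{0},{1},{2},{3},{4}}
Fixed point at round 3; 5 class(es).
class of 0: {0}; class of 1: {1}

Answer: NOT BISIMILAR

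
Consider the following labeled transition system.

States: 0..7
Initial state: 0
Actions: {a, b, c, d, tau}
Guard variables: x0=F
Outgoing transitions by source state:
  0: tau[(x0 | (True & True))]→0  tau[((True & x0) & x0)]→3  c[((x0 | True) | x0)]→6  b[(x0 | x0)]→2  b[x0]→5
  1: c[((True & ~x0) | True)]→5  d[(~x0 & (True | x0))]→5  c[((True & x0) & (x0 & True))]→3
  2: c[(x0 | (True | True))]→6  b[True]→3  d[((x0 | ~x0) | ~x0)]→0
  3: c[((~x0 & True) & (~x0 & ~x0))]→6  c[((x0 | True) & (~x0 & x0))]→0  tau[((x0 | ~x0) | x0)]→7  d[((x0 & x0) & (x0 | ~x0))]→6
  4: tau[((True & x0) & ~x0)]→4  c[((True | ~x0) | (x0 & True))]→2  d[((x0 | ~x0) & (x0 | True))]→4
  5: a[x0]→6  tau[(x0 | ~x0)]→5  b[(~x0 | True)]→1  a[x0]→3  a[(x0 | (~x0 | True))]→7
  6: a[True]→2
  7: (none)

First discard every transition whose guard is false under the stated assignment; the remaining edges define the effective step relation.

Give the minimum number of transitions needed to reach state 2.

Layered search for 2:
  L0 = {0}
  L1 = {6}
  L2 = {2}
depth(2)=2, e.g. c·a

Answer: 2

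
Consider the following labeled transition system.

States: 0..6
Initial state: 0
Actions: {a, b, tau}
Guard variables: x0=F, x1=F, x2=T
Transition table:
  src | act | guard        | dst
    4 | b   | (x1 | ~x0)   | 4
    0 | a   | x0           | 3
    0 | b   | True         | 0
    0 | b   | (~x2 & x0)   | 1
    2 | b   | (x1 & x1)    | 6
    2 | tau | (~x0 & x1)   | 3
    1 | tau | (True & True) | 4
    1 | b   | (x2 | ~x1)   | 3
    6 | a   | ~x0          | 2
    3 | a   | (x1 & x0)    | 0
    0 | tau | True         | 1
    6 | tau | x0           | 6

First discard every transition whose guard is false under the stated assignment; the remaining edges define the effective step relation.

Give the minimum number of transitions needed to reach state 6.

Answer: UNREACHABLE

Analysis:
Layered search for 6:
  L0 = {0}
  L1 = {1}
  L2 = {3,4}
6 never appears.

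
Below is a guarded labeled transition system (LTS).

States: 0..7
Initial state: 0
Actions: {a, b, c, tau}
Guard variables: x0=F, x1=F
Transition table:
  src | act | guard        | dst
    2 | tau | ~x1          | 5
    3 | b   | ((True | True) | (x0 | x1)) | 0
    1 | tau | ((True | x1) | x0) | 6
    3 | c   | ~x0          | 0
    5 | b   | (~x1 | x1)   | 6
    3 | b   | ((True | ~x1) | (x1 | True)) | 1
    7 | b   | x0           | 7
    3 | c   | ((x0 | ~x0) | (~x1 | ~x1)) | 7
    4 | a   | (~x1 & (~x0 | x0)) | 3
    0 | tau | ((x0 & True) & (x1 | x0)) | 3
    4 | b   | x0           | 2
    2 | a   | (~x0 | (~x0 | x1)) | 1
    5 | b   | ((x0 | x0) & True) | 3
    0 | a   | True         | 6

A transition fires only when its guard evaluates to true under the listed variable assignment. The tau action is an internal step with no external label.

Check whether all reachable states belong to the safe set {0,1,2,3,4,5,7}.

Answer: INVARIANT VIOLATED at state 6

Trace:
Safe = {0,1,2,3,4,5,7}
R = {0,6}
  0: safe
  6: VIOLATES
witness against invariant: a → 6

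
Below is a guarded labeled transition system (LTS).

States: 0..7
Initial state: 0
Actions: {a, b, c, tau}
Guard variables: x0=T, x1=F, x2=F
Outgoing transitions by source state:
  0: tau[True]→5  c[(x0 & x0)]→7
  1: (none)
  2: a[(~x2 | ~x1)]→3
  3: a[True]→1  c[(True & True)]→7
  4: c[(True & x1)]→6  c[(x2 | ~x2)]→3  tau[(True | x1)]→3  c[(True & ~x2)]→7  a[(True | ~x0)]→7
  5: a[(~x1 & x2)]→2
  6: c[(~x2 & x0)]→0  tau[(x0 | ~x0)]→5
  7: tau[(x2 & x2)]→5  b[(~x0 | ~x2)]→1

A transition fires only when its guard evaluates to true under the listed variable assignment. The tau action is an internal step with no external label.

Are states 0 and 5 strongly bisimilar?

Bisimulation quotient by refinement:
  P[0] = {{0,1,2,3,4,5,6,7}}
  P[1] = {{0,6},{1,5},{2},{3},{4},{7}}
  P[2] = {{0},{1,5},{2},{3},{4},{6},{7}}
Fixed point at round 3; 7 class(es).
0∈{0}, 5∈{1,5}

Answer: NOT BISIMILAR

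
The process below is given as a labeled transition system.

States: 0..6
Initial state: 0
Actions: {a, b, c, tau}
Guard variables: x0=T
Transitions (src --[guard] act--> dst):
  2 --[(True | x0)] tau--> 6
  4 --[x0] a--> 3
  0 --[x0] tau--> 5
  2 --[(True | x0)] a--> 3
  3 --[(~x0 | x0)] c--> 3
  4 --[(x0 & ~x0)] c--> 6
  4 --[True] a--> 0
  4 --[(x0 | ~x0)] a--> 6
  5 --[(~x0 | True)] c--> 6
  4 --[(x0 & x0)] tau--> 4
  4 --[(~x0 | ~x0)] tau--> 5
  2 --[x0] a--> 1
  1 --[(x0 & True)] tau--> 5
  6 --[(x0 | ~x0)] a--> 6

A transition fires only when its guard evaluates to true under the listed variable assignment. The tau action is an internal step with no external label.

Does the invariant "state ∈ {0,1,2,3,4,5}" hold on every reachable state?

Allowed set {0,1,2,3,4,5}
Reachable = {0,5,6}
  0: ok
  5: ok
  6: VIOLATES
reach 6 via tau·c — violates

Answer: INVARIANT VIOLATED at state 6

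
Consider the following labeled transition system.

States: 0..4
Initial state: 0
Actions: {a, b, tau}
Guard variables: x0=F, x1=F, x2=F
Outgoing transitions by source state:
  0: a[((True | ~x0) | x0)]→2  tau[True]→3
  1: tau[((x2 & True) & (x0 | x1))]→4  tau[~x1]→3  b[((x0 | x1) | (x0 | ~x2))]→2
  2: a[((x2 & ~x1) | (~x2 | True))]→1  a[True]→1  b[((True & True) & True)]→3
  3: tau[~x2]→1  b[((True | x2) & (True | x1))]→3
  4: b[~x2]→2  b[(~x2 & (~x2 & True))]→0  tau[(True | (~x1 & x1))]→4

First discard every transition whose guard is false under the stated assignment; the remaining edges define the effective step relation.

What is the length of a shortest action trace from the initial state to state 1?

Layered search for 1:
  depth 0: {0}
  depth 1: {2,3}
  depth 2: {1}
first hit 1 at d=2 via a·a

Answer: 2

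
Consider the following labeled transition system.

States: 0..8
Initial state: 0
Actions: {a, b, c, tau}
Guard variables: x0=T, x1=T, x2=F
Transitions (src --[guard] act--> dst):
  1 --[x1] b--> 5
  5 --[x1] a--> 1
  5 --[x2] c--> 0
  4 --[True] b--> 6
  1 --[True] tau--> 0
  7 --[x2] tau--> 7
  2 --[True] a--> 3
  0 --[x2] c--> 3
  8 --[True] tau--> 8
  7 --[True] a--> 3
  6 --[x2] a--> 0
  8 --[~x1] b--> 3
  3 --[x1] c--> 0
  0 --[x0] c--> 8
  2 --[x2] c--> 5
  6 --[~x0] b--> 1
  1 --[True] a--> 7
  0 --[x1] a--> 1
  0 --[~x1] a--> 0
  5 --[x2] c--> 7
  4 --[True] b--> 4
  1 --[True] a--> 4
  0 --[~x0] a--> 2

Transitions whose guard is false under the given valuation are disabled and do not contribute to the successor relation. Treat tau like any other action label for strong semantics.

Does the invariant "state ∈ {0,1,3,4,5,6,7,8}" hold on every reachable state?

Answer: INVARIANT HOLDS

Trace:
Inv-set: {0,1,3,4,5,6,7,8}
Reachable = {0,1,3,4,5,6,7,8}
  0: ok
  1: ok
  3: ok
  4: ok
  5: ok
  6: ok
  7: ok
  8: ok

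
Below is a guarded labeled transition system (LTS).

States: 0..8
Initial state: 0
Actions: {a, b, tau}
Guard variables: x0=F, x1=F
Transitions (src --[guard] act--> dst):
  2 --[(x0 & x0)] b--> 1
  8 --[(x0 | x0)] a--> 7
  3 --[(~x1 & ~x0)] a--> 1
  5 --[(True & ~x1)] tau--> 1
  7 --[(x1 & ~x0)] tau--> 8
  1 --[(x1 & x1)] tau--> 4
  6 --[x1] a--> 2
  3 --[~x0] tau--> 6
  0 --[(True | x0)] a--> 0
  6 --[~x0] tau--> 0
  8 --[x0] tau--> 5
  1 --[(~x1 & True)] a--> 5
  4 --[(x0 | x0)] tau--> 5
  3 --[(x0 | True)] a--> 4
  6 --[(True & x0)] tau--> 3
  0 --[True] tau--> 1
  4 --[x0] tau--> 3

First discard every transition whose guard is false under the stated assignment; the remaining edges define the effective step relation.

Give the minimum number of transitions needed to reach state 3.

Layered search for 3:
  L0 = {0}
  L1 = {1}
  L2 = {5}
3 never appears.

Answer: UNREACHABLE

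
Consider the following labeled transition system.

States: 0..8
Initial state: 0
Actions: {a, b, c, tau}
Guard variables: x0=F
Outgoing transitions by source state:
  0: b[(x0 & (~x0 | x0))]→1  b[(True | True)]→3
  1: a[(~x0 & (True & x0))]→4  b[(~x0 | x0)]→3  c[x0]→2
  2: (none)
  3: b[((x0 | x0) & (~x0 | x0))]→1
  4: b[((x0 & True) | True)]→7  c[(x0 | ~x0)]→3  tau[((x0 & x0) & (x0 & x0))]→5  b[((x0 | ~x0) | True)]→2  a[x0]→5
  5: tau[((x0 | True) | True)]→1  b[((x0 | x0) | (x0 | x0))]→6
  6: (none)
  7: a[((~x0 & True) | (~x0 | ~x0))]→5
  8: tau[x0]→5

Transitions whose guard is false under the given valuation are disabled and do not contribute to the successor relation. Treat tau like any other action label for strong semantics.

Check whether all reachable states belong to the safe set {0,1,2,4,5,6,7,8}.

Allowed set {0,1,2,4,5,6,7,8}
Reach set: {0,3}
  0: ok
  3: VIOLATES
reach 3 via b — violates

Answer: INVARIANT VIOLATED at state 3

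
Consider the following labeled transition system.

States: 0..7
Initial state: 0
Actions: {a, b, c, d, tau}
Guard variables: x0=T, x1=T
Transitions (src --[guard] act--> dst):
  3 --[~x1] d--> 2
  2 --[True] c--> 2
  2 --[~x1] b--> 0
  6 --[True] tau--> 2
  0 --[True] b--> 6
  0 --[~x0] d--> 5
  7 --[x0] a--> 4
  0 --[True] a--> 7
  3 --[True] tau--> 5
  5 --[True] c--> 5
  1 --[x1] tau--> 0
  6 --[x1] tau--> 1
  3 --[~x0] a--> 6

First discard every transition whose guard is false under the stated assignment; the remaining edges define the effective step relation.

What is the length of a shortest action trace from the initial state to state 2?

Breadth-first toward 2:
  depth 0: {0}
  depth 1: {6,7}
  depth 2: {1,2,4}
first hit 2 at d=2 via b·tau

Answer: 2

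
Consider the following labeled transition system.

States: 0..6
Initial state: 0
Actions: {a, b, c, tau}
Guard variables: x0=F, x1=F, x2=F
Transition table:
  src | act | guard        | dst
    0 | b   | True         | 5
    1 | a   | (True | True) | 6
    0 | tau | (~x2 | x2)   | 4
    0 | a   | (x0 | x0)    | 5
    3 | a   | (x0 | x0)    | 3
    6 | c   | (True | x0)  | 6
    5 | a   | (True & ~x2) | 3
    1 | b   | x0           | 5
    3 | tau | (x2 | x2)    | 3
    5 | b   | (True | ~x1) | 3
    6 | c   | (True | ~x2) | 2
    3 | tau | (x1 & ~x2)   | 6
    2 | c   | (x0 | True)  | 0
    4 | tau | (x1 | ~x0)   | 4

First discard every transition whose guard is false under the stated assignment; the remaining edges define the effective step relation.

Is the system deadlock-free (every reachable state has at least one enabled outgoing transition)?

Answer: DEADLOCK at state 3

Working:
Reach set: {0,3,4,5}
  0: b→5  tau→4  [deg 2]
  3: ∅  [no exit]
  4: tau→4  [deg 1]
  5: a→3  b→3  [deg 2]
Path to 3: b·a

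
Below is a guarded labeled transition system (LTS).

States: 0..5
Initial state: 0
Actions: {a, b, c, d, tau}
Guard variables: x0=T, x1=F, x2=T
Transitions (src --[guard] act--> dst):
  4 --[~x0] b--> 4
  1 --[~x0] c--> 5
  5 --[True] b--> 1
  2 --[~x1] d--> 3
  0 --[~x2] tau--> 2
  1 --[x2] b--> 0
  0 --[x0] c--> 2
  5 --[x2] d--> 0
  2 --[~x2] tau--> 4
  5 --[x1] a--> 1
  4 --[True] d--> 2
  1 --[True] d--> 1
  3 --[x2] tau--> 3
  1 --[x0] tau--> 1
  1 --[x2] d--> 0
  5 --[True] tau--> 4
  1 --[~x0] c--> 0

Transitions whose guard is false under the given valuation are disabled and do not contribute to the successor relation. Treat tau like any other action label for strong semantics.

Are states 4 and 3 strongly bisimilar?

Bisimulation quotient by refinement:
  round 0: {{0,1,2,3,4,5}}
  round 1: {{0},{1,5},{2,4},{3}}
  round 2: {{0},{1},{2},{3},{4},{5}}
Fixed point at round 3; 6 class(es).
4∈{4}, 3∈{3}

Answer: NOT BISIMILAR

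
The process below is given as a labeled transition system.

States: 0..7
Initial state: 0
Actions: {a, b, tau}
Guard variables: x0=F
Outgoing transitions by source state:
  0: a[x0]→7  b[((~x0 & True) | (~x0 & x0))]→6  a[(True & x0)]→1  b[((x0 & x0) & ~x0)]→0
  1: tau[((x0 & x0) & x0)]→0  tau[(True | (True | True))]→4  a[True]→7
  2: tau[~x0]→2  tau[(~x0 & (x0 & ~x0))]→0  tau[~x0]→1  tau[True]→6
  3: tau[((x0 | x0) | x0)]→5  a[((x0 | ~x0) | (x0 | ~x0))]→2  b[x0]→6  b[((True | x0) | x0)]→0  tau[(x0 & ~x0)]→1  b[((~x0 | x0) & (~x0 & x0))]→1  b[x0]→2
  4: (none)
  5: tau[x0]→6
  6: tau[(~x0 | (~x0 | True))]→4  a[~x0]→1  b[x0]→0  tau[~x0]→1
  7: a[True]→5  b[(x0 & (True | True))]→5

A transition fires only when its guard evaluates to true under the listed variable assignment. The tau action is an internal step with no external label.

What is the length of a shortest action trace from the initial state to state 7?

Answer: 3

Trace:
Breadth-first toward 7:
  L0 = {0}
  L1 = {6}
  L2 = {1,4}
  L3 = {7}
first hit 7 at d=3 via b·a·a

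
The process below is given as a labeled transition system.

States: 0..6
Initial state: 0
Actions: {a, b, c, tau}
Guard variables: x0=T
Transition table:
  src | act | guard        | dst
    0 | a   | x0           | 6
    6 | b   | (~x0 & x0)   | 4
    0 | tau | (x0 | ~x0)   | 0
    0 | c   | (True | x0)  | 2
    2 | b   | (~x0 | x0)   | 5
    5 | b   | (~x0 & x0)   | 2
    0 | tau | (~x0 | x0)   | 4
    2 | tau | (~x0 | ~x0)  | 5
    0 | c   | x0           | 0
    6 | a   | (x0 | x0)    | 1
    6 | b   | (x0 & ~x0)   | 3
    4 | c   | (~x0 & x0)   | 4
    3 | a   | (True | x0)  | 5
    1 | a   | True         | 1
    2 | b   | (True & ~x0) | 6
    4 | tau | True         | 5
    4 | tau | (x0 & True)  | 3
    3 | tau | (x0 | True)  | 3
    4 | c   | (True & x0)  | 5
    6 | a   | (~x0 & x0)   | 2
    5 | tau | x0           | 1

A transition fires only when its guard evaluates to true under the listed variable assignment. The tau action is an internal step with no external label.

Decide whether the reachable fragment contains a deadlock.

Answer: DEADLOCK-FREE

Analysis:
R = {0,1,2,3,4,5,6}
  0: a→6  c→0  c→2  tau→0  tau→4  [5 exit(s)]
  1: a→1  [1 exit(s)]
  2: b→5  [1 exit(s)]
  3: a→5  tau→3  [2 exit(s)]
  4: c→5  tau→3  tau→5  [3 exit(s)]
  5: tau→1  [1 exit(s)]
  6: a→1  [1 exit(s)]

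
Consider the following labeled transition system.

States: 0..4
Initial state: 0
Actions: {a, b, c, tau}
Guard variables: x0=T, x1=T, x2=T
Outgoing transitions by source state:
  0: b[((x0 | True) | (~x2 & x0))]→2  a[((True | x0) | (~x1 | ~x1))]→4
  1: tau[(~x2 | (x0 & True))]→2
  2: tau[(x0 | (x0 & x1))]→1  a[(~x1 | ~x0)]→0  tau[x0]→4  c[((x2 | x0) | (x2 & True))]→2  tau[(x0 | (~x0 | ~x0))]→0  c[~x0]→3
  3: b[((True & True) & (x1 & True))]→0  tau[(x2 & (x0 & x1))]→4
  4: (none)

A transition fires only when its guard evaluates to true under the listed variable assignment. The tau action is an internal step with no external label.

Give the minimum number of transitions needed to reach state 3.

Answer: UNREACHABLE

Analysis:
Layered search for 3:
  depth 0: {0}
  depth 1: {2,4}
  depth 2: {1}
3 never appears.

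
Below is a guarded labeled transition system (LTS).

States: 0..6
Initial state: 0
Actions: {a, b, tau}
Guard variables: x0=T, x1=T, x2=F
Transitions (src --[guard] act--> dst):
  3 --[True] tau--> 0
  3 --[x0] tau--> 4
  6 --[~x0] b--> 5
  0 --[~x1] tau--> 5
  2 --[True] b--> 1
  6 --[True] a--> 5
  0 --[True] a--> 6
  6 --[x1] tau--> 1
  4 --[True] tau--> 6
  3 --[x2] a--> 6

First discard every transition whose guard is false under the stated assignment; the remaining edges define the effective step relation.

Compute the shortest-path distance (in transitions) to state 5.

Answer: 2

Working:
BFS to 5:
  Layer 0: {0}
  Layer 1: {6}
  Layer 2: {1,5}
5 enters at depth 2; path a·a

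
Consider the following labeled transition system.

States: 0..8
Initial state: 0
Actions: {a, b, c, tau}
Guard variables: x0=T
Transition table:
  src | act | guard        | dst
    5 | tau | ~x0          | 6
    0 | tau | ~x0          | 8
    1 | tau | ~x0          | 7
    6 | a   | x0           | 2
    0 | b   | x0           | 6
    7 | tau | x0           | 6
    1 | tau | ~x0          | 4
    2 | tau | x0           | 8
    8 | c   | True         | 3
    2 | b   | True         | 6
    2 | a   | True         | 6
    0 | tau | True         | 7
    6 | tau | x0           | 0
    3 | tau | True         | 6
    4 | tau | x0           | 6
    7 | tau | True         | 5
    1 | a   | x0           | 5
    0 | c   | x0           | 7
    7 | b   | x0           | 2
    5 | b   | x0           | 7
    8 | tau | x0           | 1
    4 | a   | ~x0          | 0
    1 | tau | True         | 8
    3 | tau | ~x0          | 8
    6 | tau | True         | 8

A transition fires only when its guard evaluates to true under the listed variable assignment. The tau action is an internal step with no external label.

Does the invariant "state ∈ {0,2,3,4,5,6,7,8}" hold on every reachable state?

Allowed set {0,2,3,4,5,6,7,8}
Reach set: {0,1,2,3,5,6,7,8}
  0: ok
  1: ✗ unsafe
  2: ok
  3: ok
  5: ok
  6: ok
  7: ok
  8: ok
counterexample path to 1: b·tau·tau

Answer: INVARIANT VIOLATED at state 1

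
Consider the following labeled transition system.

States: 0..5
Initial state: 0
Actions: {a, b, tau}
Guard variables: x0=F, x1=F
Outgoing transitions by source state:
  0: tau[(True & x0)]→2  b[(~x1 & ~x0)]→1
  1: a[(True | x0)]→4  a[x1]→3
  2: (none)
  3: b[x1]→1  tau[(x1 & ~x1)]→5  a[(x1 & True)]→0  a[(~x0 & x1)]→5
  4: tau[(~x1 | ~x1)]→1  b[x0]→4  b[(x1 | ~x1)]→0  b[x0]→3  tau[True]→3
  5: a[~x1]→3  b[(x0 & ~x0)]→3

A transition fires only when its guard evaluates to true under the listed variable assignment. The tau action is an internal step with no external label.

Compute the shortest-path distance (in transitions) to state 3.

Layered search for 3:
  depth 0: {0}
  depth 1: {1}
  depth 2: {4}
  depth 3: {3}
3 enters at depth 3; path b·a·tau

Answer: 3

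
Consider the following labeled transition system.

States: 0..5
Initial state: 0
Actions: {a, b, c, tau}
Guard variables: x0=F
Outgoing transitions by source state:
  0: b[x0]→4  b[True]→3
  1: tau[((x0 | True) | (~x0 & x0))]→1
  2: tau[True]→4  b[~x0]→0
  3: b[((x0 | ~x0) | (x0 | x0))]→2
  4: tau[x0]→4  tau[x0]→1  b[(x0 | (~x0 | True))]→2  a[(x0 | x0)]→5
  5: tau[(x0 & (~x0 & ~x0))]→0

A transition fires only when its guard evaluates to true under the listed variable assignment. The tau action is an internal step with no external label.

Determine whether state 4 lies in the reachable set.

After dropping false guards: 6 live edges.
L0 = {0}
L1 = {3}  total {0,3}
L2 = {2}  total {0,2,3}
L3 = {4}  total {0,2,3,4}
Reachable = {0,2,3,4}
Path to 4: b·b·tau

Answer: REACHABLE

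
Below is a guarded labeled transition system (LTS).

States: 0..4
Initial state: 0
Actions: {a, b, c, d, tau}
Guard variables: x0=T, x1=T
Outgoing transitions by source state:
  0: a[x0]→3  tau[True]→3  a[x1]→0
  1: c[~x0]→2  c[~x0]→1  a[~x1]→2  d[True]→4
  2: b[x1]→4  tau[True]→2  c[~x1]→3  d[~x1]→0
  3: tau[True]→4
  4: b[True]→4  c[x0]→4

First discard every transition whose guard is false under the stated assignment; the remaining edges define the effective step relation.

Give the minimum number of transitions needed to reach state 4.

Layered search for 4:
  L0 = {0}
  L1 = {3}
  L2 = {4}
first hit 4 at d=2 via a·tau

Answer: 2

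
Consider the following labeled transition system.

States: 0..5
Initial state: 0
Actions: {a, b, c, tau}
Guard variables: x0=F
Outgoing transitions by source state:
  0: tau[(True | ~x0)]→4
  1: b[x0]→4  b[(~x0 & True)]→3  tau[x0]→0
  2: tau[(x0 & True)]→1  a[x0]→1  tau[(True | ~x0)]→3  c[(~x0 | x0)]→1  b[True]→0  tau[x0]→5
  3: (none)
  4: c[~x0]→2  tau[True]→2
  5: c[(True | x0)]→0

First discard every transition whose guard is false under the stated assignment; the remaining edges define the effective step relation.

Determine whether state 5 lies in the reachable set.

Answer: UNREACHABLE

Working:
Guard filter leaves 8 enabled edge(s).
depth 0: {0}
depth 1: {4}  now seen {0,4}
depth 2: {2}  now seen {0,2,4}
depth 3: {1,3}  now seen {0,1,2,3,4}
Reach set: {0,1,2,3,4}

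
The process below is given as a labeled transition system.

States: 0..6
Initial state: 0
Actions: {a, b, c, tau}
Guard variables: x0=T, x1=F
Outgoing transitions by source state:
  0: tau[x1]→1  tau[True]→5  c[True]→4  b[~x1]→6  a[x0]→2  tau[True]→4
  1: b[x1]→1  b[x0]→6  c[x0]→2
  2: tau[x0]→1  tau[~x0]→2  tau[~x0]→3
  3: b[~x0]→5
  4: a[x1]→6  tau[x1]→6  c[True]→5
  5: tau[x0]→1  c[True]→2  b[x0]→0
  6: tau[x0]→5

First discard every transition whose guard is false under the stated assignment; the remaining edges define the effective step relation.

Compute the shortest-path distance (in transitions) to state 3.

Answer: UNREACHABLE

Analysis:
Breadth-first toward 3:
  Layer 0: {0}
  Layer 1: {2,4,5,6}
  Layer 2: {1}
3 never appears.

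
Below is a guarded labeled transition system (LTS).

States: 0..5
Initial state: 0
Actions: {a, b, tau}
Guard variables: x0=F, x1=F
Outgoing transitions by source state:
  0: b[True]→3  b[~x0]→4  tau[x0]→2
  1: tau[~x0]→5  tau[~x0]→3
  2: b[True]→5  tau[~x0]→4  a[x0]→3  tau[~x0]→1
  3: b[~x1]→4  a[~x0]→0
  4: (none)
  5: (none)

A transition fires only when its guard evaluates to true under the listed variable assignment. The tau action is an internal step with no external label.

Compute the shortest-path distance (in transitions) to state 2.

Answer: UNREACHABLE

Working:
BFS to 2:
  L0 = {0}
  L1 = {3,4}
2 never appears.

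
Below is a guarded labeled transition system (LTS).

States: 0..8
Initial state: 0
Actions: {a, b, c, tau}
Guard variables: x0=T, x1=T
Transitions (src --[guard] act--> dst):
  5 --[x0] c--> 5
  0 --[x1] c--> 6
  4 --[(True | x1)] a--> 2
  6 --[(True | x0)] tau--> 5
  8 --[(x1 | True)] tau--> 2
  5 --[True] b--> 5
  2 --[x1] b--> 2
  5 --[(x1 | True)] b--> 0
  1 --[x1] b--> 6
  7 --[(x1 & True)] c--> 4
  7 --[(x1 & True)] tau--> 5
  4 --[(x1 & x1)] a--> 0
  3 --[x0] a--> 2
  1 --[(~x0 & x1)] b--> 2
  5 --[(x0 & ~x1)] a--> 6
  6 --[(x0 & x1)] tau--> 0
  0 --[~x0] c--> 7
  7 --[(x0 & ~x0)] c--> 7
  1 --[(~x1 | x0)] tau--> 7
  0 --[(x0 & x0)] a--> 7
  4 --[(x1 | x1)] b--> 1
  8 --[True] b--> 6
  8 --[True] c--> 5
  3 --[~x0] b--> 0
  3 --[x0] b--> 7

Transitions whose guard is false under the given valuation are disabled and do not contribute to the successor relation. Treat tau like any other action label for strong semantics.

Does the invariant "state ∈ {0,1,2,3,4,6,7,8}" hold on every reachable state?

Answer: INVARIANT VIOLATED at state 5

Trace:
Safe = {0,1,2,3,4,6,7,8}
Reach set: {0,1,2,4,5,6,7}
  0: safe
  1: safe
  2: safe
  4: safe
  5: VIOLATES
  6: safe
  7: safe
witness against invariant: c·tau → 5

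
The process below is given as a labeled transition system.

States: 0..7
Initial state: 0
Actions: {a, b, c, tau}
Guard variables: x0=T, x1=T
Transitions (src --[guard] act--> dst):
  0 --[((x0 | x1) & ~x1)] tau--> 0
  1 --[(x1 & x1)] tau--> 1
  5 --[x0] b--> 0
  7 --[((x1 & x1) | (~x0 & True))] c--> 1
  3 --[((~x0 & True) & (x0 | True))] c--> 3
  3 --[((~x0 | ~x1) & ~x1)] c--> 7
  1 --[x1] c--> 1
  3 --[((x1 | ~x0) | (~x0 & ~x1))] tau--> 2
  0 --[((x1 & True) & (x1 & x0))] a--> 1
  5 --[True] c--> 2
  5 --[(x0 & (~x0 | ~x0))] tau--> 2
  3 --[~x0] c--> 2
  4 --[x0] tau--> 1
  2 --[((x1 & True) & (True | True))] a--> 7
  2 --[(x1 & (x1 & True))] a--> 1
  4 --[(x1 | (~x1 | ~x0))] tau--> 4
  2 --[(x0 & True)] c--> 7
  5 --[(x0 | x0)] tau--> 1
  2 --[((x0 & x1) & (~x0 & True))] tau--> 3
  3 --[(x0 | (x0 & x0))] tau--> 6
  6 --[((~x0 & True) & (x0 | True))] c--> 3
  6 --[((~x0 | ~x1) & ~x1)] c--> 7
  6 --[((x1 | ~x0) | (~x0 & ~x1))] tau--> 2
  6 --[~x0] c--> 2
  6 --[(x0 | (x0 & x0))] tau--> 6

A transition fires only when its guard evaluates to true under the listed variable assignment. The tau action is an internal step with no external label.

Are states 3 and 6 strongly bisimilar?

Compute ~ classes (split until stable):
  P[0] = {{0,1,2,3,4,5,6,7}}
  P[1] = {{0},{1},{2},{3,4,6},{5},{7}}
  P[2] = {{0},{1},{2},{3,6},{4},{5},{7}}
stable after 3 split(s): 7 block(s)
[3]={3,6}  [6]={3,6}

Answer: BISIMILAR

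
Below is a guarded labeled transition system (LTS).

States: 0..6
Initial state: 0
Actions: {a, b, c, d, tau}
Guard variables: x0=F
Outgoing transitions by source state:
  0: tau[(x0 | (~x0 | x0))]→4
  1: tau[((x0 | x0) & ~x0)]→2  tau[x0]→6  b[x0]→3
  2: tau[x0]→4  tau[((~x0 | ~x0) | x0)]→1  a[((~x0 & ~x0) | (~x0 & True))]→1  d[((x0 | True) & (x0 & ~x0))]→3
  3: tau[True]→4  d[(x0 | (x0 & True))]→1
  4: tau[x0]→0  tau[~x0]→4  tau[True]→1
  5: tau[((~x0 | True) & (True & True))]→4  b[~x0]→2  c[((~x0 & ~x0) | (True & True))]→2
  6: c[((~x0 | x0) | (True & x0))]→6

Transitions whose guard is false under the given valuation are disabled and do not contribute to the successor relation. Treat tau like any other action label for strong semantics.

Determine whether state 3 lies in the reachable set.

Answer: UNREACHABLE

Analysis:
10 transition(s) survive guard evaluation.
Layer 0: {0}
Layer 1: {4}  now seen {0,4}
Layer 2: {1}  now seen {0,1,4}
R = {0,1,4}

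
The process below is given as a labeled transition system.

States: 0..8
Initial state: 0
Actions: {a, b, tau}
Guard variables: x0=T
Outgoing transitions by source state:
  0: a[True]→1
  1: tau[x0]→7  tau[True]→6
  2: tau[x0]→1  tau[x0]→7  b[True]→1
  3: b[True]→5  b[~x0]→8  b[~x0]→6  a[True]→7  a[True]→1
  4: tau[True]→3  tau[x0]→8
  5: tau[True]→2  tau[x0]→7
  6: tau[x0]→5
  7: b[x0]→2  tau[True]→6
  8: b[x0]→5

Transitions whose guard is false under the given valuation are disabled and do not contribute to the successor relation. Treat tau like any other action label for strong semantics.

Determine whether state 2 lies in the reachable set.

Answer: REACHABLE

Analysis:
17 transition(s) survive guard evaluation.
L0 = {0}
L1 = {1}  total {0,1}
L2 = {6,7}  total {0,1,6,7}
L3 = {2,5}  total {0,1,2,5,6,7}
Reach set: {0,1,2,5,6,7}
witness 2: a·tau·b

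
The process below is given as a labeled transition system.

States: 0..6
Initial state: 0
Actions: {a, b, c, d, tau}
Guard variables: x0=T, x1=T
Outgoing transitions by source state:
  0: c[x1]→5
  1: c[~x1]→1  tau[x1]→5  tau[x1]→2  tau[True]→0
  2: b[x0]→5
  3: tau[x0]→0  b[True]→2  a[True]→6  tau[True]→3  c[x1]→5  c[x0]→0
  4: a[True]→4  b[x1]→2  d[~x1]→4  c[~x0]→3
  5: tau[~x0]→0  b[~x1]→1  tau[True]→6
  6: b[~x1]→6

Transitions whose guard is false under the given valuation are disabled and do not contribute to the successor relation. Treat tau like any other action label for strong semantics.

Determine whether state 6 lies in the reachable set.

Answer: REACHABLE

Working:
After dropping false guards: 14 live edges.
L0 = {0}
L1 = {5}  total {0,5}
L2 = {6}  total {0,5,6}
R = {0,5,6}
trace reaching 6: c·tau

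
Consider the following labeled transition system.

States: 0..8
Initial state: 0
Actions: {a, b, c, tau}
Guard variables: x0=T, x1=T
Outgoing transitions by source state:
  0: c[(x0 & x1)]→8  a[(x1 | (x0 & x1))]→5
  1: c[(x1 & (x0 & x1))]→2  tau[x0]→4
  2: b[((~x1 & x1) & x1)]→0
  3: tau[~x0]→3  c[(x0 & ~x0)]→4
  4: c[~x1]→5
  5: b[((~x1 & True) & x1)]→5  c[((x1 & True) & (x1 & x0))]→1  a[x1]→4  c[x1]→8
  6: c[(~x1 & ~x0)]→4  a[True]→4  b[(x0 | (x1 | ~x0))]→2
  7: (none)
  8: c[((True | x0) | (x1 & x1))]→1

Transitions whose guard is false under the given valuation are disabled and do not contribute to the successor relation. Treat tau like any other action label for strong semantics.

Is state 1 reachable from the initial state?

Answer: REACHABLE

Analysis:
After dropping false guards: 10 live edges.
depth 0: {0}
depth 1: {5,8}  now seen {0,5,8}
depth 2: {1,4}  now seen {0,1,4,5,8}
depth 3: {2}  now seen {0,1,2,4,5,8}
Reachable = {0,1,2,4,5,8}
trace reaching 1: c·c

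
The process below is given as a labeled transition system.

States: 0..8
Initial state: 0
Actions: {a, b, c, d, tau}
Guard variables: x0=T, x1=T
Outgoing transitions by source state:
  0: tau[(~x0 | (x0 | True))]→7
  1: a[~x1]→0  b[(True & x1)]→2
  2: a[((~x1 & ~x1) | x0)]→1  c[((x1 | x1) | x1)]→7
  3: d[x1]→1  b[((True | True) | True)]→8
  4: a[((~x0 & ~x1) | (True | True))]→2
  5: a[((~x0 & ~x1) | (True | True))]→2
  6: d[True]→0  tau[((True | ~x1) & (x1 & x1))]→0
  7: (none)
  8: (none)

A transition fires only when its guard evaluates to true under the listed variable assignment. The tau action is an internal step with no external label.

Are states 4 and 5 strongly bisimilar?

Answer: BISIMILAR

Trace:
Refine partition for ~:
  P[0] = {{0,1,2,3,4,5,6,7,8}}
  P[1] = {{0},{1},{2},{3},{4,5},{6},{7,8}}
Fixed point at round 2; 7 class(es).
4∈{4,5}, 5∈{4,5}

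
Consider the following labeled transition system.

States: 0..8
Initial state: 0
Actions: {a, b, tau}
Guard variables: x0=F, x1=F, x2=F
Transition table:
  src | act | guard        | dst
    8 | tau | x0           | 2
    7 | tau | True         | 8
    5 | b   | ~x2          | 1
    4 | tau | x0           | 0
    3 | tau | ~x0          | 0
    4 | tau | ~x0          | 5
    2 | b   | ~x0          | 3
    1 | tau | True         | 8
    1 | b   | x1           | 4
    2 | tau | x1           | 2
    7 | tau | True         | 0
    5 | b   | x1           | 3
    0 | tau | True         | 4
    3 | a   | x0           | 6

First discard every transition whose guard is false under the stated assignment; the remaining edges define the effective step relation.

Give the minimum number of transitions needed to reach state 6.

Answer: UNREACHABLE

Analysis:
Breadth-first toward 6:
  depth 0: {0}
  depth 1: {4}
  depth 2: {5}
  depth 3: {1}
  depth 4: {8}
6 never appears.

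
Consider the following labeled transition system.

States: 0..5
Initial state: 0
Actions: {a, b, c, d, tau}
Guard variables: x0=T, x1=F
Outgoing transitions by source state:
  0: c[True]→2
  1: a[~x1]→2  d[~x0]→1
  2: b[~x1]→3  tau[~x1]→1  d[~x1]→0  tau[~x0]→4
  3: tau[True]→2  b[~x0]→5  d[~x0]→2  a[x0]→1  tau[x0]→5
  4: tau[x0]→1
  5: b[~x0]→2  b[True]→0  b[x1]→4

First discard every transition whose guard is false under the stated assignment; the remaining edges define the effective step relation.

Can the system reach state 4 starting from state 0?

Answer: UNREACHABLE

Working:
After dropping false guards: 10 live edges.
Layer 0: {0}
Layer 1: {2}  cumulative {0,2}
Layer 2: {1,3}  cumulative {0,1,2,3}
Layer 3: {5}  cumulative {0,1,2,3,5}
Reach set: {0,1,2,3,5}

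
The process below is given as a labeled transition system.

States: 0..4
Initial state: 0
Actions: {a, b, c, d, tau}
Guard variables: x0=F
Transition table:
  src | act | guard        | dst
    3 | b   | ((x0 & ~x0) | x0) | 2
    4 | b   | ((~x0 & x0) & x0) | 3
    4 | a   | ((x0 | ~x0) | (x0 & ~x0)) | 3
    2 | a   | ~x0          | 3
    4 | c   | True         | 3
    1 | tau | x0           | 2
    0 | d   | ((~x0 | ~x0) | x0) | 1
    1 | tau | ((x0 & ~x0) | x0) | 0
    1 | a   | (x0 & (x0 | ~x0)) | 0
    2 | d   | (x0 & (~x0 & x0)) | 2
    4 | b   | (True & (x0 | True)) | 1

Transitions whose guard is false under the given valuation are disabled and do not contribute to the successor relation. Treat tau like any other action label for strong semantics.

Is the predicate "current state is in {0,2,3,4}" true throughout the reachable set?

Safe = {0,2,3,4}
Reachable = {0,1}
  0: safe
  1: VIOLATES
witness against invariant: d → 1

Answer: INVARIANT VIOLATED at state 1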